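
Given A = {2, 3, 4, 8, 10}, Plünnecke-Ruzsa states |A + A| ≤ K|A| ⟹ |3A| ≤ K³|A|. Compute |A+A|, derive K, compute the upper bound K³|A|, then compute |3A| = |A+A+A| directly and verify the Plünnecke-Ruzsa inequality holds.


|A| = 5.
Step 1: Compute A + A by enumerating all 25 pairs.
A + A = {4, 5, 6, 7, 8, 10, 11, 12, 13, 14, 16, 18, 20}, so |A + A| = 13.
Step 2: Doubling constant K = |A + A|/|A| = 13/5 = 13/5 ≈ 2.6000.
Step 3: Plünnecke-Ruzsa gives |3A| ≤ K³·|A| = (2.6000)³ · 5 ≈ 87.8800.
Step 4: Compute 3A = A + A + A directly by enumerating all triples (a,b,c) ∈ A³; |3A| = 22.
Step 5: Check 22 ≤ 87.8800? Yes ✓.

K = 13/5, Plünnecke-Ruzsa bound K³|A| ≈ 87.8800, |3A| = 22, inequality holds.


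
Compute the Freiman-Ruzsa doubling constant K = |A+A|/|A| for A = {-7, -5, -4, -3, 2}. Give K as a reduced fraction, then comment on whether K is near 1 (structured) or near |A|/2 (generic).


|A| = 5.
Compute A + A by enumerating all 25 pairs.
A + A = {-14, -12, -11, -10, -9, -8, -7, -6, -5, -3, -2, -1, 4}, so |A + A| = 13.
K = |A + A| / |A| = 13/5 (already in lowest terms) ≈ 2.6000.
Reference: AP of size 5 gives K = 9/5 ≈ 1.8000; a fully generic set of size 5 gives K ≈ 3.0000.

|A| = 5, |A + A| = 13, K = 13/5.


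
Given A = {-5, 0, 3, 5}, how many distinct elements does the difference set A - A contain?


A - A = {a - a' : a, a' ∈ A}; |A| = 4.
Bounds: 2|A|-1 ≤ |A - A| ≤ |A|² - |A| + 1, i.e. 7 ≤ |A - A| ≤ 13.
Note: 0 ∈ A - A always (from a - a). The set is symmetric: if d ∈ A - A then -d ∈ A - A.
Enumerate nonzero differences d = a - a' with a > a' (then include -d):
Positive differences: {2, 3, 5, 8, 10}
Full difference set: {0} ∪ (positive diffs) ∪ (negative diffs).
|A - A| = 1 + 2·5 = 11 (matches direct enumeration: 11).

|A - A| = 11


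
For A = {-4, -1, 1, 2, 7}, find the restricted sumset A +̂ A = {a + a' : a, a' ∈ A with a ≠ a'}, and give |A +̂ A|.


Restricted sumset: A +̂ A = {a + a' : a ∈ A, a' ∈ A, a ≠ a'}.
Equivalently, take A + A and drop any sum 2a that is achievable ONLY as a + a for a ∈ A (i.e. sums representable only with equal summands).
Enumerate pairs (a, a') with a < a' (symmetric, so each unordered pair gives one sum; this covers all a ≠ a'):
  -4 + -1 = -5
  -4 + 1 = -3
  -4 + 2 = -2
  -4 + 7 = 3
  -1 + 1 = 0
  -1 + 2 = 1
  -1 + 7 = 6
  1 + 2 = 3
  1 + 7 = 8
  2 + 7 = 9
Collected distinct sums: {-5, -3, -2, 0, 1, 3, 6, 8, 9}
|A +̂ A| = 9
(Reference bound: |A +̂ A| ≥ 2|A| - 3 for |A| ≥ 2, with |A| = 5 giving ≥ 7.)

|A +̂ A| = 9


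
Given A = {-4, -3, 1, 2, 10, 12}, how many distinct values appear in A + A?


A + A = {a + a' : a, a' ∈ A}; |A| = 6.
General bounds: 2|A| - 1 ≤ |A + A| ≤ |A|(|A|+1)/2, i.e. 11 ≤ |A + A| ≤ 21.
Lower bound 2|A|-1 is attained iff A is an arithmetic progression.
Enumerate sums a + a' for a ≤ a' (symmetric, so this suffices):
a = -4: -4+-4=-8, -4+-3=-7, -4+1=-3, -4+2=-2, -4+10=6, -4+12=8
a = -3: -3+-3=-6, -3+1=-2, -3+2=-1, -3+10=7, -3+12=9
a = 1: 1+1=2, 1+2=3, 1+10=11, 1+12=13
a = 2: 2+2=4, 2+10=12, 2+12=14
a = 10: 10+10=20, 10+12=22
a = 12: 12+12=24
Distinct sums: {-8, -7, -6, -3, -2, -1, 2, 3, 4, 6, 7, 8, 9, 11, 12, 13, 14, 20, 22, 24}
|A + A| = 20

|A + A| = 20


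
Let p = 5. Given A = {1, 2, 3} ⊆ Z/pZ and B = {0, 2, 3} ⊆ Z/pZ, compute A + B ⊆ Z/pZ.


Work in Z/5Z: reduce every sum a + b modulo 5.
Enumerate all 9 pairs:
a = 1: 1+0=1, 1+2=3, 1+3=4
a = 2: 2+0=2, 2+2=4, 2+3=0
a = 3: 3+0=3, 3+2=0, 3+3=1
Distinct residues collected: {0, 1, 2, 3, 4}
|A + B| = 5 (out of 5 total residues).

A + B = {0, 1, 2, 3, 4}


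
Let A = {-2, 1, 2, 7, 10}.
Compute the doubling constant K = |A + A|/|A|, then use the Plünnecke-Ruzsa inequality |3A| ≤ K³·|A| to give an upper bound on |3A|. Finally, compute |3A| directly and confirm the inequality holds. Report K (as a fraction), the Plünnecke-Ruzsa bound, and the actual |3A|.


|A| = 5.
Step 1: Compute A + A by enumerating all 25 pairs.
A + A = {-4, -1, 0, 2, 3, 4, 5, 8, 9, 11, 12, 14, 17, 20}, so |A + A| = 14.
Step 2: Doubling constant K = |A + A|/|A| = 14/5 = 14/5 ≈ 2.8000.
Step 3: Plünnecke-Ruzsa gives |3A| ≤ K³·|A| = (2.8000)³ · 5 ≈ 109.7600.
Step 4: Compute 3A = A + A + A directly by enumerating all triples (a,b,c) ∈ A³; |3A| = 26.
Step 5: Check 26 ≤ 109.7600? Yes ✓.

K = 14/5, Plünnecke-Ruzsa bound K³|A| ≈ 109.7600, |3A| = 26, inequality holds.


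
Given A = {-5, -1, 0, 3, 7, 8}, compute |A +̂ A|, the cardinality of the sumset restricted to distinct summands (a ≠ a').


Restricted sumset: A +̂ A = {a + a' : a ∈ A, a' ∈ A, a ≠ a'}.
Equivalently, take A + A and drop any sum 2a that is achievable ONLY as a + a for a ∈ A (i.e. sums representable only with equal summands).
Enumerate pairs (a, a') with a < a' (symmetric, so each unordered pair gives one sum; this covers all a ≠ a'):
  -5 + -1 = -6
  -5 + 0 = -5
  -5 + 3 = -2
  -5 + 7 = 2
  -5 + 8 = 3
  -1 + 0 = -1
  -1 + 3 = 2
  -1 + 7 = 6
  -1 + 8 = 7
  0 + 3 = 3
  0 + 7 = 7
  0 + 8 = 8
  3 + 7 = 10
  3 + 8 = 11
  7 + 8 = 15
Collected distinct sums: {-6, -5, -2, -1, 2, 3, 6, 7, 8, 10, 11, 15}
|A +̂ A| = 12
(Reference bound: |A +̂ A| ≥ 2|A| - 3 for |A| ≥ 2, with |A| = 6 giving ≥ 9.)

|A +̂ A| = 12


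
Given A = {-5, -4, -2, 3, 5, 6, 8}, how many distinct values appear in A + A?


A + A = {a + a' : a, a' ∈ A}; |A| = 7.
General bounds: 2|A| - 1 ≤ |A + A| ≤ |A|(|A|+1)/2, i.e. 13 ≤ |A + A| ≤ 28.
Lower bound 2|A|-1 is attained iff A is an arithmetic progression.
Enumerate sums a + a' for a ≤ a' (symmetric, so this suffices):
a = -5: -5+-5=-10, -5+-4=-9, -5+-2=-7, -5+3=-2, -5+5=0, -5+6=1, -5+8=3
a = -4: -4+-4=-8, -4+-2=-6, -4+3=-1, -4+5=1, -4+6=2, -4+8=4
a = -2: -2+-2=-4, -2+3=1, -2+5=3, -2+6=4, -2+8=6
a = 3: 3+3=6, 3+5=8, 3+6=9, 3+8=11
a = 5: 5+5=10, 5+6=11, 5+8=13
a = 6: 6+6=12, 6+8=14
a = 8: 8+8=16
Distinct sums: {-10, -9, -8, -7, -6, -4, -2, -1, 0, 1, 2, 3, 4, 6, 8, 9, 10, 11, 12, 13, 14, 16}
|A + A| = 22

|A + A| = 22


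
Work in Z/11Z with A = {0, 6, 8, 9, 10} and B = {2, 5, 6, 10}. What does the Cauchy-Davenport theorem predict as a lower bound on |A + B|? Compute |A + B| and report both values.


Cauchy-Davenport: |A + B| ≥ min(p, |A| + |B| - 1) for A, B nonempty in Z/pZ.
|A| = 5, |B| = 4, p = 11.
CD lower bound = min(11, 5 + 4 - 1) = min(11, 8) = 8.
Compute A + B mod 11 directly:
a = 0: 0+2=2, 0+5=5, 0+6=6, 0+10=10
a = 6: 6+2=8, 6+5=0, 6+6=1, 6+10=5
a = 8: 8+2=10, 8+5=2, 8+6=3, 8+10=7
a = 9: 9+2=0, 9+5=3, 9+6=4, 9+10=8
a = 10: 10+2=1, 10+5=4, 10+6=5, 10+10=9
A + B = {0, 1, 2, 3, 4, 5, 6, 7, 8, 9, 10}, so |A + B| = 11.
Verify: 11 ≥ 8? Yes ✓.

CD lower bound = 8, actual |A + B| = 11.


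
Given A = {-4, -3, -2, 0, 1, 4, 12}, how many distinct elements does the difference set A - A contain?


A - A = {a - a' : a, a' ∈ A}; |A| = 7.
Bounds: 2|A|-1 ≤ |A - A| ≤ |A|² - |A| + 1, i.e. 13 ≤ |A - A| ≤ 43.
Note: 0 ∈ A - A always (from a - a). The set is symmetric: if d ∈ A - A then -d ∈ A - A.
Enumerate nonzero differences d = a - a' with a > a' (then include -d):
Positive differences: {1, 2, 3, 4, 5, 6, 7, 8, 11, 12, 14, 15, 16}
Full difference set: {0} ∪ (positive diffs) ∪ (negative diffs).
|A - A| = 1 + 2·13 = 27 (matches direct enumeration: 27).

|A - A| = 27


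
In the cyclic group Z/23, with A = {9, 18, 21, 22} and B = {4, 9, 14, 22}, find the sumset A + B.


Work in Z/23Z: reduce every sum a + b modulo 23.
Enumerate all 16 pairs:
a = 9: 9+4=13, 9+9=18, 9+14=0, 9+22=8
a = 18: 18+4=22, 18+9=4, 18+14=9, 18+22=17
a = 21: 21+4=2, 21+9=7, 21+14=12, 21+22=20
a = 22: 22+4=3, 22+9=8, 22+14=13, 22+22=21
Distinct residues collected: {0, 2, 3, 4, 7, 8, 9, 12, 13, 17, 18, 20, 21, 22}
|A + B| = 14 (out of 23 total residues).

A + B = {0, 2, 3, 4, 7, 8, 9, 12, 13, 17, 18, 20, 21, 22}


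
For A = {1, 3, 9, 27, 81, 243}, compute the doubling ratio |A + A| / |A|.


|A| = 6.
Compute A + A by enumerating all 36 pairs.
A + A = {2, 4, 6, 10, 12, 18, 28, 30, 36, 54, 82, 84, 90, 108, 162, 244, 246, 252, 270, 324, 486}, so |A + A| = 21.
K = |A + A| / |A| = 21/6 = 7/2 ≈ 3.5000.
Reference: AP of size 6 gives K = 11/6 ≈ 1.8333; a fully generic set of size 6 gives K ≈ 3.5000.

|A| = 6, |A + A| = 21, K = 21/6 = 7/2.


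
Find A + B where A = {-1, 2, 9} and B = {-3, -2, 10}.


A + B = {a + b : a ∈ A, b ∈ B}.
Enumerate all |A|·|B| = 3·3 = 9 pairs (a, b) and collect distinct sums.
a = -1: -1+-3=-4, -1+-2=-3, -1+10=9
a = 2: 2+-3=-1, 2+-2=0, 2+10=12
a = 9: 9+-3=6, 9+-2=7, 9+10=19
Collecting distinct sums: A + B = {-4, -3, -1, 0, 6, 7, 9, 12, 19}
|A + B| = 9

A + B = {-4, -3, -1, 0, 6, 7, 9, 12, 19}


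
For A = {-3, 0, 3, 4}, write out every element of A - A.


A - A = {a - a' : a, a' ∈ A}.
Compute a - a' for each ordered pair (a, a'):
a = -3: -3--3=0, -3-0=-3, -3-3=-6, -3-4=-7
a = 0: 0--3=3, 0-0=0, 0-3=-3, 0-4=-4
a = 3: 3--3=6, 3-0=3, 3-3=0, 3-4=-1
a = 4: 4--3=7, 4-0=4, 4-3=1, 4-4=0
Collecting distinct values (and noting 0 appears from a-a):
A - A = {-7, -6, -4, -3, -1, 0, 1, 3, 4, 6, 7}
|A - A| = 11

A - A = {-7, -6, -4, -3, -1, 0, 1, 3, 4, 6, 7}


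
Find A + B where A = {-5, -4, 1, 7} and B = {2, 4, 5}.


A + B = {a + b : a ∈ A, b ∈ B}.
Enumerate all |A|·|B| = 4·3 = 12 pairs (a, b) and collect distinct sums.
a = -5: -5+2=-3, -5+4=-1, -5+5=0
a = -4: -4+2=-2, -4+4=0, -4+5=1
a = 1: 1+2=3, 1+4=5, 1+5=6
a = 7: 7+2=9, 7+4=11, 7+5=12
Collecting distinct sums: A + B = {-3, -2, -1, 0, 1, 3, 5, 6, 9, 11, 12}
|A + B| = 11

A + B = {-3, -2, -1, 0, 1, 3, 5, 6, 9, 11, 12}


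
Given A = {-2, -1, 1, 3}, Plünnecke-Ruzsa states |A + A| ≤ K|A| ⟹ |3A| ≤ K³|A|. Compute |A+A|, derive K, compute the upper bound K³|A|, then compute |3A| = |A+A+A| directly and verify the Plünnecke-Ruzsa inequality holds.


|A| = 4.
Step 1: Compute A + A by enumerating all 16 pairs.
A + A = {-4, -3, -2, -1, 0, 1, 2, 4, 6}, so |A + A| = 9.
Step 2: Doubling constant K = |A + A|/|A| = 9/4 = 9/4 ≈ 2.2500.
Step 3: Plünnecke-Ruzsa gives |3A| ≤ K³·|A| = (2.2500)³ · 4 ≈ 45.5625.
Step 4: Compute 3A = A + A + A directly by enumerating all triples (a,b,c) ∈ A³; |3A| = 14.
Step 5: Check 14 ≤ 45.5625? Yes ✓.

K = 9/4, Plünnecke-Ruzsa bound K³|A| ≈ 45.5625, |3A| = 14, inequality holds.


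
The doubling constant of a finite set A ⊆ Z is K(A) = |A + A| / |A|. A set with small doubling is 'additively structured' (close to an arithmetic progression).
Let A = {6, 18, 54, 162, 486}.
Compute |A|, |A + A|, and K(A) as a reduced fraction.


|A| = 5.
Compute A + A by enumerating all 25 pairs.
A + A = {12, 24, 36, 60, 72, 108, 168, 180, 216, 324, 492, 504, 540, 648, 972}, so |A + A| = 15.
K = |A + A| / |A| = 15/5 = 3/1 ≈ 3.0000.
Reference: AP of size 5 gives K = 9/5 ≈ 1.8000; a fully generic set of size 5 gives K ≈ 3.0000.

|A| = 5, |A + A| = 15, K = 15/5 = 3/1.


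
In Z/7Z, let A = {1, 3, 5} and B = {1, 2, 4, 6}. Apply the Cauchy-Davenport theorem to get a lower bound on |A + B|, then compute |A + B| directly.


Cauchy-Davenport: |A + B| ≥ min(p, |A| + |B| - 1) for A, B nonempty in Z/pZ.
|A| = 3, |B| = 4, p = 7.
CD lower bound = min(7, 3 + 4 - 1) = min(7, 6) = 6.
Compute A + B mod 7 directly:
a = 1: 1+1=2, 1+2=3, 1+4=5, 1+6=0
a = 3: 3+1=4, 3+2=5, 3+4=0, 3+6=2
a = 5: 5+1=6, 5+2=0, 5+4=2, 5+6=4
A + B = {0, 2, 3, 4, 5, 6}, so |A + B| = 6.
Verify: 6 ≥ 6? Yes ✓.

CD lower bound = 6, actual |A + B| = 6.


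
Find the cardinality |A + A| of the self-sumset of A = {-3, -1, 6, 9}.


A + A = {a + a' : a, a' ∈ A}; |A| = 4.
General bounds: 2|A| - 1 ≤ |A + A| ≤ |A|(|A|+1)/2, i.e. 7 ≤ |A + A| ≤ 10.
Lower bound 2|A|-1 is attained iff A is an arithmetic progression.
Enumerate sums a + a' for a ≤ a' (symmetric, so this suffices):
a = -3: -3+-3=-6, -3+-1=-4, -3+6=3, -3+9=6
a = -1: -1+-1=-2, -1+6=5, -1+9=8
a = 6: 6+6=12, 6+9=15
a = 9: 9+9=18
Distinct sums: {-6, -4, -2, 3, 5, 6, 8, 12, 15, 18}
|A + A| = 10

|A + A| = 10


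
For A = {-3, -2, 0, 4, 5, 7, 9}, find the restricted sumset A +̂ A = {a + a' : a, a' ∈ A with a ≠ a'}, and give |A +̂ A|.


Restricted sumset: A +̂ A = {a + a' : a ∈ A, a' ∈ A, a ≠ a'}.
Equivalently, take A + A and drop any sum 2a that is achievable ONLY as a + a for a ∈ A (i.e. sums representable only with equal summands).
Enumerate pairs (a, a') with a < a' (symmetric, so each unordered pair gives one sum; this covers all a ≠ a'):
  -3 + -2 = -5
  -3 + 0 = -3
  -3 + 4 = 1
  -3 + 5 = 2
  -3 + 7 = 4
  -3 + 9 = 6
  -2 + 0 = -2
  -2 + 4 = 2
  -2 + 5 = 3
  -2 + 7 = 5
  -2 + 9 = 7
  0 + 4 = 4
  0 + 5 = 5
  0 + 7 = 7
  0 + 9 = 9
  4 + 5 = 9
  4 + 7 = 11
  4 + 9 = 13
  5 + 7 = 12
  5 + 9 = 14
  7 + 9 = 16
Collected distinct sums: {-5, -3, -2, 1, 2, 3, 4, 5, 6, 7, 9, 11, 12, 13, 14, 16}
|A +̂ A| = 16
(Reference bound: |A +̂ A| ≥ 2|A| - 3 for |A| ≥ 2, with |A| = 7 giving ≥ 11.)

|A +̂ A| = 16


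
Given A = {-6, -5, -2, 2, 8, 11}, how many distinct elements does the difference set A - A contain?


A - A = {a - a' : a, a' ∈ A}; |A| = 6.
Bounds: 2|A|-1 ≤ |A - A| ≤ |A|² - |A| + 1, i.e. 11 ≤ |A - A| ≤ 31.
Note: 0 ∈ A - A always (from a - a). The set is symmetric: if d ∈ A - A then -d ∈ A - A.
Enumerate nonzero differences d = a - a' with a > a' (then include -d):
Positive differences: {1, 3, 4, 6, 7, 8, 9, 10, 13, 14, 16, 17}
Full difference set: {0} ∪ (positive diffs) ∪ (negative diffs).
|A - A| = 1 + 2·12 = 25 (matches direct enumeration: 25).

|A - A| = 25


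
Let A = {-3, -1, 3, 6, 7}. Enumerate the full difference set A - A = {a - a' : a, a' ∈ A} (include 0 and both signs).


A - A = {a - a' : a, a' ∈ A}.
Compute a - a' for each ordered pair (a, a'):
a = -3: -3--3=0, -3--1=-2, -3-3=-6, -3-6=-9, -3-7=-10
a = -1: -1--3=2, -1--1=0, -1-3=-4, -1-6=-7, -1-7=-8
a = 3: 3--3=6, 3--1=4, 3-3=0, 3-6=-3, 3-7=-4
a = 6: 6--3=9, 6--1=7, 6-3=3, 6-6=0, 6-7=-1
a = 7: 7--3=10, 7--1=8, 7-3=4, 7-6=1, 7-7=0
Collecting distinct values (and noting 0 appears from a-a):
A - A = {-10, -9, -8, -7, -6, -4, -3, -2, -1, 0, 1, 2, 3, 4, 6, 7, 8, 9, 10}
|A - A| = 19

A - A = {-10, -9, -8, -7, -6, -4, -3, -2, -1, 0, 1, 2, 3, 4, 6, 7, 8, 9, 10}


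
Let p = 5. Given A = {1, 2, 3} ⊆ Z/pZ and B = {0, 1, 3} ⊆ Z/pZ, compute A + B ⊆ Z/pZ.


Work in Z/5Z: reduce every sum a + b modulo 5.
Enumerate all 9 pairs:
a = 1: 1+0=1, 1+1=2, 1+3=4
a = 2: 2+0=2, 2+1=3, 2+3=0
a = 3: 3+0=3, 3+1=4, 3+3=1
Distinct residues collected: {0, 1, 2, 3, 4}
|A + B| = 5 (out of 5 total residues).

A + B = {0, 1, 2, 3, 4}


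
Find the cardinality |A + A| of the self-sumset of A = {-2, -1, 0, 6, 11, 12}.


A + A = {a + a' : a, a' ∈ A}; |A| = 6.
General bounds: 2|A| - 1 ≤ |A + A| ≤ |A|(|A|+1)/2, i.e. 11 ≤ |A + A| ≤ 21.
Lower bound 2|A|-1 is attained iff A is an arithmetic progression.
Enumerate sums a + a' for a ≤ a' (symmetric, so this suffices):
a = -2: -2+-2=-4, -2+-1=-3, -2+0=-2, -2+6=4, -2+11=9, -2+12=10
a = -1: -1+-1=-2, -1+0=-1, -1+6=5, -1+11=10, -1+12=11
a = 0: 0+0=0, 0+6=6, 0+11=11, 0+12=12
a = 6: 6+6=12, 6+11=17, 6+12=18
a = 11: 11+11=22, 11+12=23
a = 12: 12+12=24
Distinct sums: {-4, -3, -2, -1, 0, 4, 5, 6, 9, 10, 11, 12, 17, 18, 22, 23, 24}
|A + A| = 17

|A + A| = 17


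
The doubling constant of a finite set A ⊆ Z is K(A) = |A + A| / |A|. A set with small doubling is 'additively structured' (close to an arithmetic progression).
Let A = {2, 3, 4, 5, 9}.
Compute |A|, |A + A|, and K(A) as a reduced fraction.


|A| = 5.
Compute A + A by enumerating all 25 pairs.
A + A = {4, 5, 6, 7, 8, 9, 10, 11, 12, 13, 14, 18}, so |A + A| = 12.
K = |A + A| / |A| = 12/5 (already in lowest terms) ≈ 2.4000.
Reference: AP of size 5 gives K = 9/5 ≈ 1.8000; a fully generic set of size 5 gives K ≈ 3.0000.

|A| = 5, |A + A| = 12, K = 12/5.


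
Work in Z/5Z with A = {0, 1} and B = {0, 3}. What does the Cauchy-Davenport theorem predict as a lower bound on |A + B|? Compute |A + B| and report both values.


Cauchy-Davenport: |A + B| ≥ min(p, |A| + |B| - 1) for A, B nonempty in Z/pZ.
|A| = 2, |B| = 2, p = 5.
CD lower bound = min(5, 2 + 2 - 1) = min(5, 3) = 3.
Compute A + B mod 5 directly:
a = 0: 0+0=0, 0+3=3
a = 1: 1+0=1, 1+3=4
A + B = {0, 1, 3, 4}, so |A + B| = 4.
Verify: 4 ≥ 3? Yes ✓.

CD lower bound = 3, actual |A + B| = 4.


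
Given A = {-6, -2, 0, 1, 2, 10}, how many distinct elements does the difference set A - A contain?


A - A = {a - a' : a, a' ∈ A}; |A| = 6.
Bounds: 2|A|-1 ≤ |A - A| ≤ |A|² - |A| + 1, i.e. 11 ≤ |A - A| ≤ 31.
Note: 0 ∈ A - A always (from a - a). The set is symmetric: if d ∈ A - A then -d ∈ A - A.
Enumerate nonzero differences d = a - a' with a > a' (then include -d):
Positive differences: {1, 2, 3, 4, 6, 7, 8, 9, 10, 12, 16}
Full difference set: {0} ∪ (positive diffs) ∪ (negative diffs).
|A - A| = 1 + 2·11 = 23 (matches direct enumeration: 23).

|A - A| = 23


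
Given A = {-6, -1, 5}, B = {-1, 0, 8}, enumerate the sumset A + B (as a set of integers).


A + B = {a + b : a ∈ A, b ∈ B}.
Enumerate all |A|·|B| = 3·3 = 9 pairs (a, b) and collect distinct sums.
a = -6: -6+-1=-7, -6+0=-6, -6+8=2
a = -1: -1+-1=-2, -1+0=-1, -1+8=7
a = 5: 5+-1=4, 5+0=5, 5+8=13
Collecting distinct sums: A + B = {-7, -6, -2, -1, 2, 4, 5, 7, 13}
|A + B| = 9

A + B = {-7, -6, -2, -1, 2, 4, 5, 7, 13}


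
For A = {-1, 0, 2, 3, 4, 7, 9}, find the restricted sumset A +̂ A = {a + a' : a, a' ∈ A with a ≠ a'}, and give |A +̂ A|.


Restricted sumset: A +̂ A = {a + a' : a ∈ A, a' ∈ A, a ≠ a'}.
Equivalently, take A + A and drop any sum 2a that is achievable ONLY as a + a for a ∈ A (i.e. sums representable only with equal summands).
Enumerate pairs (a, a') with a < a' (symmetric, so each unordered pair gives one sum; this covers all a ≠ a'):
  -1 + 0 = -1
  -1 + 2 = 1
  -1 + 3 = 2
  -1 + 4 = 3
  -1 + 7 = 6
  -1 + 9 = 8
  0 + 2 = 2
  0 + 3 = 3
  0 + 4 = 4
  0 + 7 = 7
  0 + 9 = 9
  2 + 3 = 5
  2 + 4 = 6
  2 + 7 = 9
  2 + 9 = 11
  3 + 4 = 7
  3 + 7 = 10
  3 + 9 = 12
  4 + 7 = 11
  4 + 9 = 13
  7 + 9 = 16
Collected distinct sums: {-1, 1, 2, 3, 4, 5, 6, 7, 8, 9, 10, 11, 12, 13, 16}
|A +̂ A| = 15
(Reference bound: |A +̂ A| ≥ 2|A| - 3 for |A| ≥ 2, with |A| = 7 giving ≥ 11.)

|A +̂ A| = 15


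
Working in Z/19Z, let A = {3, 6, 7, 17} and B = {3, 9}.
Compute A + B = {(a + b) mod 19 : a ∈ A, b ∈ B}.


Work in Z/19Z: reduce every sum a + b modulo 19.
Enumerate all 8 pairs:
a = 3: 3+3=6, 3+9=12
a = 6: 6+3=9, 6+9=15
a = 7: 7+3=10, 7+9=16
a = 17: 17+3=1, 17+9=7
Distinct residues collected: {1, 6, 7, 9, 10, 12, 15, 16}
|A + B| = 8 (out of 19 total residues).

A + B = {1, 6, 7, 9, 10, 12, 15, 16}


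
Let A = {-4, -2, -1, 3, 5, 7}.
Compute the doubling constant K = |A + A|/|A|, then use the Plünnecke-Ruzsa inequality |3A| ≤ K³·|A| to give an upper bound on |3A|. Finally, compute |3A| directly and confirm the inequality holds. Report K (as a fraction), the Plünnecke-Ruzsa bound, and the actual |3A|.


|A| = 6.
Step 1: Compute A + A by enumerating all 36 pairs.
A + A = {-8, -6, -5, -4, -3, -2, -1, 1, 2, 3, 4, 5, 6, 8, 10, 12, 14}, so |A + A| = 17.
Step 2: Doubling constant K = |A + A|/|A| = 17/6 = 17/6 ≈ 2.8333.
Step 3: Plünnecke-Ruzsa gives |3A| ≤ K³·|A| = (2.8333)³ · 6 ≈ 136.4722.
Step 4: Compute 3A = A + A + A directly by enumerating all triples (a,b,c) ∈ A³; |3A| = 29.
Step 5: Check 29 ≤ 136.4722? Yes ✓.

K = 17/6, Plünnecke-Ruzsa bound K³|A| ≈ 136.4722, |3A| = 29, inequality holds.


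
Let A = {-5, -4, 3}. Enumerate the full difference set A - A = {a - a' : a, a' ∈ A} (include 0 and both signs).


A - A = {a - a' : a, a' ∈ A}.
Compute a - a' for each ordered pair (a, a'):
a = -5: -5--5=0, -5--4=-1, -5-3=-8
a = -4: -4--5=1, -4--4=0, -4-3=-7
a = 3: 3--5=8, 3--4=7, 3-3=0
Collecting distinct values (and noting 0 appears from a-a):
A - A = {-8, -7, -1, 0, 1, 7, 8}
|A - A| = 7

A - A = {-8, -7, -1, 0, 1, 7, 8}


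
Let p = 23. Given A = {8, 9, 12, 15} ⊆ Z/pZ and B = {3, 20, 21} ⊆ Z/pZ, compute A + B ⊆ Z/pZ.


Work in Z/23Z: reduce every sum a + b modulo 23.
Enumerate all 12 pairs:
a = 8: 8+3=11, 8+20=5, 8+21=6
a = 9: 9+3=12, 9+20=6, 9+21=7
a = 12: 12+3=15, 12+20=9, 12+21=10
a = 15: 15+3=18, 15+20=12, 15+21=13
Distinct residues collected: {5, 6, 7, 9, 10, 11, 12, 13, 15, 18}
|A + B| = 10 (out of 23 total residues).

A + B = {5, 6, 7, 9, 10, 11, 12, 13, 15, 18}


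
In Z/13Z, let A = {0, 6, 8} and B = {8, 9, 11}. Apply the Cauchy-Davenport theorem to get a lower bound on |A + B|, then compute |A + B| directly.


Cauchy-Davenport: |A + B| ≥ min(p, |A| + |B| - 1) for A, B nonempty in Z/pZ.
|A| = 3, |B| = 3, p = 13.
CD lower bound = min(13, 3 + 3 - 1) = min(13, 5) = 5.
Compute A + B mod 13 directly:
a = 0: 0+8=8, 0+9=9, 0+11=11
a = 6: 6+8=1, 6+9=2, 6+11=4
a = 8: 8+8=3, 8+9=4, 8+11=6
A + B = {1, 2, 3, 4, 6, 8, 9, 11}, so |A + B| = 8.
Verify: 8 ≥ 5? Yes ✓.

CD lower bound = 5, actual |A + B| = 8.


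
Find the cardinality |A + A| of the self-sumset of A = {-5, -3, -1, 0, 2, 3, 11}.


A + A = {a + a' : a, a' ∈ A}; |A| = 7.
General bounds: 2|A| - 1 ≤ |A + A| ≤ |A|(|A|+1)/2, i.e. 13 ≤ |A + A| ≤ 28.
Lower bound 2|A|-1 is attained iff A is an arithmetic progression.
Enumerate sums a + a' for a ≤ a' (symmetric, so this suffices):
a = -5: -5+-5=-10, -5+-3=-8, -5+-1=-6, -5+0=-5, -5+2=-3, -5+3=-2, -5+11=6
a = -3: -3+-3=-6, -3+-1=-4, -3+0=-3, -3+2=-1, -3+3=0, -3+11=8
a = -1: -1+-1=-2, -1+0=-1, -1+2=1, -1+3=2, -1+11=10
a = 0: 0+0=0, 0+2=2, 0+3=3, 0+11=11
a = 2: 2+2=4, 2+3=5, 2+11=13
a = 3: 3+3=6, 3+11=14
a = 11: 11+11=22
Distinct sums: {-10, -8, -6, -5, -4, -3, -2, -1, 0, 1, 2, 3, 4, 5, 6, 8, 10, 11, 13, 14, 22}
|A + A| = 21

|A + A| = 21


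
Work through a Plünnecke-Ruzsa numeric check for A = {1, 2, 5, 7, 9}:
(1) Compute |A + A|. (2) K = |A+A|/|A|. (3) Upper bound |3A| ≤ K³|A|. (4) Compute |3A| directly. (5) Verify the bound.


|A| = 5.
Step 1: Compute A + A by enumerating all 25 pairs.
A + A = {2, 3, 4, 6, 7, 8, 9, 10, 11, 12, 14, 16, 18}, so |A + A| = 13.
Step 2: Doubling constant K = |A + A|/|A| = 13/5 = 13/5 ≈ 2.6000.
Step 3: Plünnecke-Ruzsa gives |3A| ≤ K³·|A| = (2.6000)³ · 5 ≈ 87.8800.
Step 4: Compute 3A = A + A + A directly by enumerating all triples (a,b,c) ∈ A³; |3A| = 22.
Step 5: Check 22 ≤ 87.8800? Yes ✓.

K = 13/5, Plünnecke-Ruzsa bound K³|A| ≈ 87.8800, |3A| = 22, inequality holds.


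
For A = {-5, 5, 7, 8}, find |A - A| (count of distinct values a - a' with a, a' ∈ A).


A - A = {a - a' : a, a' ∈ A}; |A| = 4.
Bounds: 2|A|-1 ≤ |A - A| ≤ |A|² - |A| + 1, i.e. 7 ≤ |A - A| ≤ 13.
Note: 0 ∈ A - A always (from a - a). The set is symmetric: if d ∈ A - A then -d ∈ A - A.
Enumerate nonzero differences d = a - a' with a > a' (then include -d):
Positive differences: {1, 2, 3, 10, 12, 13}
Full difference set: {0} ∪ (positive diffs) ∪ (negative diffs).
|A - A| = 1 + 2·6 = 13 (matches direct enumeration: 13).

|A - A| = 13


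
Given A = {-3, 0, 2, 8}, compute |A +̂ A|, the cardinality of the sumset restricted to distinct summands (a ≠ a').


Restricted sumset: A +̂ A = {a + a' : a ∈ A, a' ∈ A, a ≠ a'}.
Equivalently, take A + A and drop any sum 2a that is achievable ONLY as a + a for a ∈ A (i.e. sums representable only with equal summands).
Enumerate pairs (a, a') with a < a' (symmetric, so each unordered pair gives one sum; this covers all a ≠ a'):
  -3 + 0 = -3
  -3 + 2 = -1
  -3 + 8 = 5
  0 + 2 = 2
  0 + 8 = 8
  2 + 8 = 10
Collected distinct sums: {-3, -1, 2, 5, 8, 10}
|A +̂ A| = 6
(Reference bound: |A +̂ A| ≥ 2|A| - 3 for |A| ≥ 2, with |A| = 4 giving ≥ 5.)

|A +̂ A| = 6


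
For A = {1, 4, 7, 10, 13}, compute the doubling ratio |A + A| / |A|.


|A| = 5.
Compute A + A by enumerating all 25 pairs.
A + A = {2, 5, 8, 11, 14, 17, 20, 23, 26}, so |A + A| = 9.
K = |A + A| / |A| = 9/5 (already in lowest terms) ≈ 1.8000.
Reference: AP of size 5 gives K = 9/5 ≈ 1.8000; a fully generic set of size 5 gives K ≈ 3.0000.

|A| = 5, |A + A| = 9, K = 9/5.


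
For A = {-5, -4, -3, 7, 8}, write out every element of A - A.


A - A = {a - a' : a, a' ∈ A}.
Compute a - a' for each ordered pair (a, a'):
a = -5: -5--5=0, -5--4=-1, -5--3=-2, -5-7=-12, -5-8=-13
a = -4: -4--5=1, -4--4=0, -4--3=-1, -4-7=-11, -4-8=-12
a = -3: -3--5=2, -3--4=1, -3--3=0, -3-7=-10, -3-8=-11
a = 7: 7--5=12, 7--4=11, 7--3=10, 7-7=0, 7-8=-1
a = 8: 8--5=13, 8--4=12, 8--3=11, 8-7=1, 8-8=0
Collecting distinct values (and noting 0 appears from a-a):
A - A = {-13, -12, -11, -10, -2, -1, 0, 1, 2, 10, 11, 12, 13}
|A - A| = 13

A - A = {-13, -12, -11, -10, -2, -1, 0, 1, 2, 10, 11, 12, 13}


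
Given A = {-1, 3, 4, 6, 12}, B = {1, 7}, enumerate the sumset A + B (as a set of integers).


A + B = {a + b : a ∈ A, b ∈ B}.
Enumerate all |A|·|B| = 5·2 = 10 pairs (a, b) and collect distinct sums.
a = -1: -1+1=0, -1+7=6
a = 3: 3+1=4, 3+7=10
a = 4: 4+1=5, 4+7=11
a = 6: 6+1=7, 6+7=13
a = 12: 12+1=13, 12+7=19
Collecting distinct sums: A + B = {0, 4, 5, 6, 7, 10, 11, 13, 19}
|A + B| = 9

A + B = {0, 4, 5, 6, 7, 10, 11, 13, 19}


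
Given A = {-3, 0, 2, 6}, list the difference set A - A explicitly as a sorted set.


A - A = {a - a' : a, a' ∈ A}.
Compute a - a' for each ordered pair (a, a'):
a = -3: -3--3=0, -3-0=-3, -3-2=-5, -3-6=-9
a = 0: 0--3=3, 0-0=0, 0-2=-2, 0-6=-6
a = 2: 2--3=5, 2-0=2, 2-2=0, 2-6=-4
a = 6: 6--3=9, 6-0=6, 6-2=4, 6-6=0
Collecting distinct values (and noting 0 appears from a-a):
A - A = {-9, -6, -5, -4, -3, -2, 0, 2, 3, 4, 5, 6, 9}
|A - A| = 13

A - A = {-9, -6, -5, -4, -3, -2, 0, 2, 3, 4, 5, 6, 9}


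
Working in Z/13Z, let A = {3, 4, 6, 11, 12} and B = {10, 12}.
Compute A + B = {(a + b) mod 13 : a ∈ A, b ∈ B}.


Work in Z/13Z: reduce every sum a + b modulo 13.
Enumerate all 10 pairs:
a = 3: 3+10=0, 3+12=2
a = 4: 4+10=1, 4+12=3
a = 6: 6+10=3, 6+12=5
a = 11: 11+10=8, 11+12=10
a = 12: 12+10=9, 12+12=11
Distinct residues collected: {0, 1, 2, 3, 5, 8, 9, 10, 11}
|A + B| = 9 (out of 13 total residues).

A + B = {0, 1, 2, 3, 5, 8, 9, 10, 11}


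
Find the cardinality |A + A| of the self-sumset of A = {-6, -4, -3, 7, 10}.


A + A = {a + a' : a, a' ∈ A}; |A| = 5.
General bounds: 2|A| - 1 ≤ |A + A| ≤ |A|(|A|+1)/2, i.e. 9 ≤ |A + A| ≤ 15.
Lower bound 2|A|-1 is attained iff A is an arithmetic progression.
Enumerate sums a + a' for a ≤ a' (symmetric, so this suffices):
a = -6: -6+-6=-12, -6+-4=-10, -6+-3=-9, -6+7=1, -6+10=4
a = -4: -4+-4=-8, -4+-3=-7, -4+7=3, -4+10=6
a = -3: -3+-3=-6, -3+7=4, -3+10=7
a = 7: 7+7=14, 7+10=17
a = 10: 10+10=20
Distinct sums: {-12, -10, -9, -8, -7, -6, 1, 3, 4, 6, 7, 14, 17, 20}
|A + A| = 14

|A + A| = 14


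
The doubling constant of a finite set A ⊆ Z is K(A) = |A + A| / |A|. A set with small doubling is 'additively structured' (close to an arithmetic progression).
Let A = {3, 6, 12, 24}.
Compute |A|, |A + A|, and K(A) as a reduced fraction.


|A| = 4.
Compute A + A by enumerating all 16 pairs.
A + A = {6, 9, 12, 15, 18, 24, 27, 30, 36, 48}, so |A + A| = 10.
K = |A + A| / |A| = 10/4 = 5/2 ≈ 2.5000.
Reference: AP of size 4 gives K = 7/4 ≈ 1.7500; a fully generic set of size 4 gives K ≈ 2.5000.

|A| = 4, |A + A| = 10, K = 10/4 = 5/2.


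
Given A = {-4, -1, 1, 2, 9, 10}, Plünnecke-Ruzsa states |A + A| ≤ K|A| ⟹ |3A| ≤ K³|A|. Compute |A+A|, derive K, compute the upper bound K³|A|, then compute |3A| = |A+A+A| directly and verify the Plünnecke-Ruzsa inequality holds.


|A| = 6.
Step 1: Compute A + A by enumerating all 36 pairs.
A + A = {-8, -5, -3, -2, 0, 1, 2, 3, 4, 5, 6, 8, 9, 10, 11, 12, 18, 19, 20}, so |A + A| = 19.
Step 2: Doubling constant K = |A + A|/|A| = 19/6 = 19/6 ≈ 3.1667.
Step 3: Plünnecke-Ruzsa gives |3A| ≤ K³·|A| = (3.1667)³ · 6 ≈ 190.5278.
Step 4: Compute 3A = A + A + A directly by enumerating all triples (a,b,c) ∈ A³; |3A| = 35.
Step 5: Check 35 ≤ 190.5278? Yes ✓.

K = 19/6, Plünnecke-Ruzsa bound K³|A| ≈ 190.5278, |3A| = 35, inequality holds.


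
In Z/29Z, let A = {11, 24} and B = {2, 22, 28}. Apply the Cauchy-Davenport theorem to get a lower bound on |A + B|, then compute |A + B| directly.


Cauchy-Davenport: |A + B| ≥ min(p, |A| + |B| - 1) for A, B nonempty in Z/pZ.
|A| = 2, |B| = 3, p = 29.
CD lower bound = min(29, 2 + 3 - 1) = min(29, 4) = 4.
Compute A + B mod 29 directly:
a = 11: 11+2=13, 11+22=4, 11+28=10
a = 24: 24+2=26, 24+22=17, 24+28=23
A + B = {4, 10, 13, 17, 23, 26}, so |A + B| = 6.
Verify: 6 ≥ 4? Yes ✓.

CD lower bound = 4, actual |A + B| = 6.


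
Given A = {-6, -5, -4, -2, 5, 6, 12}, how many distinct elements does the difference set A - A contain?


A - A = {a - a' : a, a' ∈ A}; |A| = 7.
Bounds: 2|A|-1 ≤ |A - A| ≤ |A|² - |A| + 1, i.e. 13 ≤ |A - A| ≤ 43.
Note: 0 ∈ A - A always (from a - a). The set is symmetric: if d ∈ A - A then -d ∈ A - A.
Enumerate nonzero differences d = a - a' with a > a' (then include -d):
Positive differences: {1, 2, 3, 4, 6, 7, 8, 9, 10, 11, 12, 14, 16, 17, 18}
Full difference set: {0} ∪ (positive diffs) ∪ (negative diffs).
|A - A| = 1 + 2·15 = 31 (matches direct enumeration: 31).

|A - A| = 31


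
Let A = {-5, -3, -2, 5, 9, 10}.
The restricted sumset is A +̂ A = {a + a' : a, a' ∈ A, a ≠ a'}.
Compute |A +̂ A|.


Restricted sumset: A +̂ A = {a + a' : a ∈ A, a' ∈ A, a ≠ a'}.
Equivalently, take A + A and drop any sum 2a that is achievable ONLY as a + a for a ∈ A (i.e. sums representable only with equal summands).
Enumerate pairs (a, a') with a < a' (symmetric, so each unordered pair gives one sum; this covers all a ≠ a'):
  -5 + -3 = -8
  -5 + -2 = -7
  -5 + 5 = 0
  -5 + 9 = 4
  -5 + 10 = 5
  -3 + -2 = -5
  -3 + 5 = 2
  -3 + 9 = 6
  -3 + 10 = 7
  -2 + 5 = 3
  -2 + 9 = 7
  -2 + 10 = 8
  5 + 9 = 14
  5 + 10 = 15
  9 + 10 = 19
Collected distinct sums: {-8, -7, -5, 0, 2, 3, 4, 5, 6, 7, 8, 14, 15, 19}
|A +̂ A| = 14
(Reference bound: |A +̂ A| ≥ 2|A| - 3 for |A| ≥ 2, with |A| = 6 giving ≥ 9.)

|A +̂ A| = 14


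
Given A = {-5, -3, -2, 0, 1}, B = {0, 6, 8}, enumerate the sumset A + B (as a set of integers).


A + B = {a + b : a ∈ A, b ∈ B}.
Enumerate all |A|·|B| = 5·3 = 15 pairs (a, b) and collect distinct sums.
a = -5: -5+0=-5, -5+6=1, -5+8=3
a = -3: -3+0=-3, -3+6=3, -3+8=5
a = -2: -2+0=-2, -2+6=4, -2+8=6
a = 0: 0+0=0, 0+6=6, 0+8=8
a = 1: 1+0=1, 1+6=7, 1+8=9
Collecting distinct sums: A + B = {-5, -3, -2, 0, 1, 3, 4, 5, 6, 7, 8, 9}
|A + B| = 12

A + B = {-5, -3, -2, 0, 1, 3, 4, 5, 6, 7, 8, 9}


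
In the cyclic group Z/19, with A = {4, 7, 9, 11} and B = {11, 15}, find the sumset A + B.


Work in Z/19Z: reduce every sum a + b modulo 19.
Enumerate all 8 pairs:
a = 4: 4+11=15, 4+15=0
a = 7: 7+11=18, 7+15=3
a = 9: 9+11=1, 9+15=5
a = 11: 11+11=3, 11+15=7
Distinct residues collected: {0, 1, 3, 5, 7, 15, 18}
|A + B| = 7 (out of 19 total residues).

A + B = {0, 1, 3, 5, 7, 15, 18}


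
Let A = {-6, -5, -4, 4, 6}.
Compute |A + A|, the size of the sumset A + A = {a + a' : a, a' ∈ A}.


A + A = {a + a' : a, a' ∈ A}; |A| = 5.
General bounds: 2|A| - 1 ≤ |A + A| ≤ |A|(|A|+1)/2, i.e. 9 ≤ |A + A| ≤ 15.
Lower bound 2|A|-1 is attained iff A is an arithmetic progression.
Enumerate sums a + a' for a ≤ a' (symmetric, so this suffices):
a = -6: -6+-6=-12, -6+-5=-11, -6+-4=-10, -6+4=-2, -6+6=0
a = -5: -5+-5=-10, -5+-4=-9, -5+4=-1, -5+6=1
a = -4: -4+-4=-8, -4+4=0, -4+6=2
a = 4: 4+4=8, 4+6=10
a = 6: 6+6=12
Distinct sums: {-12, -11, -10, -9, -8, -2, -1, 0, 1, 2, 8, 10, 12}
|A + A| = 13

|A + A| = 13


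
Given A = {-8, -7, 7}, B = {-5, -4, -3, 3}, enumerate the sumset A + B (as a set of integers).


A + B = {a + b : a ∈ A, b ∈ B}.
Enumerate all |A|·|B| = 3·4 = 12 pairs (a, b) and collect distinct sums.
a = -8: -8+-5=-13, -8+-4=-12, -8+-3=-11, -8+3=-5
a = -7: -7+-5=-12, -7+-4=-11, -7+-3=-10, -7+3=-4
a = 7: 7+-5=2, 7+-4=3, 7+-3=4, 7+3=10
Collecting distinct sums: A + B = {-13, -12, -11, -10, -5, -4, 2, 3, 4, 10}
|A + B| = 10

A + B = {-13, -12, -11, -10, -5, -4, 2, 3, 4, 10}


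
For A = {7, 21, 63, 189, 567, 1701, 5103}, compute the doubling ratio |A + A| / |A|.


|A| = 7.
Compute A + A by enumerating all 49 pairs.
A + A = {14, 28, 42, 70, 84, 126, 196, 210, 252, 378, 574, 588, 630, 756, 1134, 1708, 1722, 1764, 1890, 2268, 3402, 5110, 5124, 5166, 5292, 5670, 6804, 10206}, so |A + A| = 28.
K = |A + A| / |A| = 28/7 = 4/1 ≈ 4.0000.
Reference: AP of size 7 gives K = 13/7 ≈ 1.8571; a fully generic set of size 7 gives K ≈ 4.0000.

|A| = 7, |A + A| = 28, K = 28/7 = 4/1.


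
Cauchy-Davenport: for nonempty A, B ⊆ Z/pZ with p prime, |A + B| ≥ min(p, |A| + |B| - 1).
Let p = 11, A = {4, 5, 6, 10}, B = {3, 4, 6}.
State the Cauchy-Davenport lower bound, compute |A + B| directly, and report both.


Cauchy-Davenport: |A + B| ≥ min(p, |A| + |B| - 1) for A, B nonempty in Z/pZ.
|A| = 4, |B| = 3, p = 11.
CD lower bound = min(11, 4 + 3 - 1) = min(11, 6) = 6.
Compute A + B mod 11 directly:
a = 4: 4+3=7, 4+4=8, 4+6=10
a = 5: 5+3=8, 5+4=9, 5+6=0
a = 6: 6+3=9, 6+4=10, 6+6=1
a = 10: 10+3=2, 10+4=3, 10+6=5
A + B = {0, 1, 2, 3, 5, 7, 8, 9, 10}, so |A + B| = 9.
Verify: 9 ≥ 6? Yes ✓.

CD lower bound = 6, actual |A + B| = 9.


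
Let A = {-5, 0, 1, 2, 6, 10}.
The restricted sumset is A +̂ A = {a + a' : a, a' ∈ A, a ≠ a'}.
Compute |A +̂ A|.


Restricted sumset: A +̂ A = {a + a' : a ∈ A, a' ∈ A, a ≠ a'}.
Equivalently, take A + A and drop any sum 2a that is achievable ONLY as a + a for a ∈ A (i.e. sums representable only with equal summands).
Enumerate pairs (a, a') with a < a' (symmetric, so each unordered pair gives one sum; this covers all a ≠ a'):
  -5 + 0 = -5
  -5 + 1 = -4
  -5 + 2 = -3
  -5 + 6 = 1
  -5 + 10 = 5
  0 + 1 = 1
  0 + 2 = 2
  0 + 6 = 6
  0 + 10 = 10
  1 + 2 = 3
  1 + 6 = 7
  1 + 10 = 11
  2 + 6 = 8
  2 + 10 = 12
  6 + 10 = 16
Collected distinct sums: {-5, -4, -3, 1, 2, 3, 5, 6, 7, 8, 10, 11, 12, 16}
|A +̂ A| = 14
(Reference bound: |A +̂ A| ≥ 2|A| - 3 for |A| ≥ 2, with |A| = 6 giving ≥ 9.)

|A +̂ A| = 14


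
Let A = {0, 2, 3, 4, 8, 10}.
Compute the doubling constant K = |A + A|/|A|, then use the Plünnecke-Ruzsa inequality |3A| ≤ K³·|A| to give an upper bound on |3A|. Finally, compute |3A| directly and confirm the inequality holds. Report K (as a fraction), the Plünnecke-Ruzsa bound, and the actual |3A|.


|A| = 6.
Step 1: Compute A + A by enumerating all 36 pairs.
A + A = {0, 2, 3, 4, 5, 6, 7, 8, 10, 11, 12, 13, 14, 16, 18, 20}, so |A + A| = 16.
Step 2: Doubling constant K = |A + A|/|A| = 16/6 = 16/6 ≈ 2.6667.
Step 3: Plünnecke-Ruzsa gives |3A| ≤ K³·|A| = (2.6667)³ · 6 ≈ 113.7778.
Step 4: Compute 3A = A + A + A directly by enumerating all triples (a,b,c) ∈ A³; |3A| = 27.
Step 5: Check 27 ≤ 113.7778? Yes ✓.

K = 16/6, Plünnecke-Ruzsa bound K³|A| ≈ 113.7778, |3A| = 27, inequality holds.


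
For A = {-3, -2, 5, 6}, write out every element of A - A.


A - A = {a - a' : a, a' ∈ A}.
Compute a - a' for each ordered pair (a, a'):
a = -3: -3--3=0, -3--2=-1, -3-5=-8, -3-6=-9
a = -2: -2--3=1, -2--2=0, -2-5=-7, -2-6=-8
a = 5: 5--3=8, 5--2=7, 5-5=0, 5-6=-1
a = 6: 6--3=9, 6--2=8, 6-5=1, 6-6=0
Collecting distinct values (and noting 0 appears from a-a):
A - A = {-9, -8, -7, -1, 0, 1, 7, 8, 9}
|A - A| = 9

A - A = {-9, -8, -7, -1, 0, 1, 7, 8, 9}


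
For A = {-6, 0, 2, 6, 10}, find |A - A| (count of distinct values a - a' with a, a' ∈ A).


A - A = {a - a' : a, a' ∈ A}; |A| = 5.
Bounds: 2|A|-1 ≤ |A - A| ≤ |A|² - |A| + 1, i.e. 9 ≤ |A - A| ≤ 21.
Note: 0 ∈ A - A always (from a - a). The set is symmetric: if d ∈ A - A then -d ∈ A - A.
Enumerate nonzero differences d = a - a' with a > a' (then include -d):
Positive differences: {2, 4, 6, 8, 10, 12, 16}
Full difference set: {0} ∪ (positive diffs) ∪ (negative diffs).
|A - A| = 1 + 2·7 = 15 (matches direct enumeration: 15).

|A - A| = 15


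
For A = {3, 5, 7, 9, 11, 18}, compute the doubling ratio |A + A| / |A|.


|A| = 6.
Compute A + A by enumerating all 36 pairs.
A + A = {6, 8, 10, 12, 14, 16, 18, 20, 21, 22, 23, 25, 27, 29, 36}, so |A + A| = 15.
K = |A + A| / |A| = 15/6 = 5/2 ≈ 2.5000.
Reference: AP of size 6 gives K = 11/6 ≈ 1.8333; a fully generic set of size 6 gives K ≈ 3.5000.

|A| = 6, |A + A| = 15, K = 15/6 = 5/2.


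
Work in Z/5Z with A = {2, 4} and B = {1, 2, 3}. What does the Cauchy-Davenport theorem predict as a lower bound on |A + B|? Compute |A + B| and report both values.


Cauchy-Davenport: |A + B| ≥ min(p, |A| + |B| - 1) for A, B nonempty in Z/pZ.
|A| = 2, |B| = 3, p = 5.
CD lower bound = min(5, 2 + 3 - 1) = min(5, 4) = 4.
Compute A + B mod 5 directly:
a = 2: 2+1=3, 2+2=4, 2+3=0
a = 4: 4+1=0, 4+2=1, 4+3=2
A + B = {0, 1, 2, 3, 4}, so |A + B| = 5.
Verify: 5 ≥ 4? Yes ✓.

CD lower bound = 4, actual |A + B| = 5.


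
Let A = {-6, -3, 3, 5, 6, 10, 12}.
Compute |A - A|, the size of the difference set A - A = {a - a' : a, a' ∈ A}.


A - A = {a - a' : a, a' ∈ A}; |A| = 7.
Bounds: 2|A|-1 ≤ |A - A| ≤ |A|² - |A| + 1, i.e. 13 ≤ |A - A| ≤ 43.
Note: 0 ∈ A - A always (from a - a). The set is symmetric: if d ∈ A - A then -d ∈ A - A.
Enumerate nonzero differences d = a - a' with a > a' (then include -d):
Positive differences: {1, 2, 3, 4, 5, 6, 7, 8, 9, 11, 12, 13, 15, 16, 18}
Full difference set: {0} ∪ (positive diffs) ∪ (negative diffs).
|A - A| = 1 + 2·15 = 31 (matches direct enumeration: 31).

|A - A| = 31


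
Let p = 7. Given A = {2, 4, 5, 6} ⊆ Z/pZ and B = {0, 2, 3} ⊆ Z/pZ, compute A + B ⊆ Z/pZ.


Work in Z/7Z: reduce every sum a + b modulo 7.
Enumerate all 12 pairs:
a = 2: 2+0=2, 2+2=4, 2+3=5
a = 4: 4+0=4, 4+2=6, 4+3=0
a = 5: 5+0=5, 5+2=0, 5+3=1
a = 6: 6+0=6, 6+2=1, 6+3=2
Distinct residues collected: {0, 1, 2, 4, 5, 6}
|A + B| = 6 (out of 7 total residues).

A + B = {0, 1, 2, 4, 5, 6}


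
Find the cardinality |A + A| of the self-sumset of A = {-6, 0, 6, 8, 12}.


A + A = {a + a' : a, a' ∈ A}; |A| = 5.
General bounds: 2|A| - 1 ≤ |A + A| ≤ |A|(|A|+1)/2, i.e. 9 ≤ |A + A| ≤ 15.
Lower bound 2|A|-1 is attained iff A is an arithmetic progression.
Enumerate sums a + a' for a ≤ a' (symmetric, so this suffices):
a = -6: -6+-6=-12, -6+0=-6, -6+6=0, -6+8=2, -6+12=6
a = 0: 0+0=0, 0+6=6, 0+8=8, 0+12=12
a = 6: 6+6=12, 6+8=14, 6+12=18
a = 8: 8+8=16, 8+12=20
a = 12: 12+12=24
Distinct sums: {-12, -6, 0, 2, 6, 8, 12, 14, 16, 18, 20, 24}
|A + A| = 12

|A + A| = 12


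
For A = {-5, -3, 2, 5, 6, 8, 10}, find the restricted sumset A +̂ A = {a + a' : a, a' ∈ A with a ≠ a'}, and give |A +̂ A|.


Restricted sumset: A +̂ A = {a + a' : a ∈ A, a' ∈ A, a ≠ a'}.
Equivalently, take A + A and drop any sum 2a that is achievable ONLY as a + a for a ∈ A (i.e. sums representable only with equal summands).
Enumerate pairs (a, a') with a < a' (symmetric, so each unordered pair gives one sum; this covers all a ≠ a'):
  -5 + -3 = -8
  -5 + 2 = -3
  -5 + 5 = 0
  -5 + 6 = 1
  -5 + 8 = 3
  -5 + 10 = 5
  -3 + 2 = -1
  -3 + 5 = 2
  -3 + 6 = 3
  -3 + 8 = 5
  -3 + 10 = 7
  2 + 5 = 7
  2 + 6 = 8
  2 + 8 = 10
  2 + 10 = 12
  5 + 6 = 11
  5 + 8 = 13
  5 + 10 = 15
  6 + 8 = 14
  6 + 10 = 16
  8 + 10 = 18
Collected distinct sums: {-8, -3, -1, 0, 1, 2, 3, 5, 7, 8, 10, 11, 12, 13, 14, 15, 16, 18}
|A +̂ A| = 18
(Reference bound: |A +̂ A| ≥ 2|A| - 3 for |A| ≥ 2, with |A| = 7 giving ≥ 11.)

|A +̂ A| = 18


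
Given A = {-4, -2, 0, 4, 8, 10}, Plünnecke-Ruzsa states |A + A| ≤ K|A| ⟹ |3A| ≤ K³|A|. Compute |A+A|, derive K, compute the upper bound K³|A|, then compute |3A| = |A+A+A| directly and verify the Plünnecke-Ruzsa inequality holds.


|A| = 6.
Step 1: Compute A + A by enumerating all 36 pairs.
A + A = {-8, -6, -4, -2, 0, 2, 4, 6, 8, 10, 12, 14, 16, 18, 20}, so |A + A| = 15.
Step 2: Doubling constant K = |A + A|/|A| = 15/6 = 15/6 ≈ 2.5000.
Step 3: Plünnecke-Ruzsa gives |3A| ≤ K³·|A| = (2.5000)³ · 6 ≈ 93.7500.
Step 4: Compute 3A = A + A + A directly by enumerating all triples (a,b,c) ∈ A³; |3A| = 22.
Step 5: Check 22 ≤ 93.7500? Yes ✓.

K = 15/6, Plünnecke-Ruzsa bound K³|A| ≈ 93.7500, |3A| = 22, inequality holds.


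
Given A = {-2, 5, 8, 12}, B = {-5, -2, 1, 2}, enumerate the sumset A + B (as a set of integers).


A + B = {a + b : a ∈ A, b ∈ B}.
Enumerate all |A|·|B| = 4·4 = 16 pairs (a, b) and collect distinct sums.
a = -2: -2+-5=-7, -2+-2=-4, -2+1=-1, -2+2=0
a = 5: 5+-5=0, 5+-2=3, 5+1=6, 5+2=7
a = 8: 8+-5=3, 8+-2=6, 8+1=9, 8+2=10
a = 12: 12+-5=7, 12+-2=10, 12+1=13, 12+2=14
Collecting distinct sums: A + B = {-7, -4, -1, 0, 3, 6, 7, 9, 10, 13, 14}
|A + B| = 11

A + B = {-7, -4, -1, 0, 3, 6, 7, 9, 10, 13, 14}
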